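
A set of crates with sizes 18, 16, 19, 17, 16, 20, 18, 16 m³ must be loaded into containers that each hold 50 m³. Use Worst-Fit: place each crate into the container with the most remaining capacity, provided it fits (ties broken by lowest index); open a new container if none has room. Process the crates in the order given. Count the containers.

4

18 m³ → container 1 (remaining 32 m³)
16 m³ → container 1 (remaining 16 m³)
19 m³ → container 2 (remaining 31 m³)
17 m³ → container 2 (remaining 14 m³)
16 m³ → container 1 (remaining 0 m³)
20 m³ → container 3 (remaining 30 m³)
18 m³ → container 3 (remaining 12 m³)
16 m³ → container 4 (remaining 34 m³)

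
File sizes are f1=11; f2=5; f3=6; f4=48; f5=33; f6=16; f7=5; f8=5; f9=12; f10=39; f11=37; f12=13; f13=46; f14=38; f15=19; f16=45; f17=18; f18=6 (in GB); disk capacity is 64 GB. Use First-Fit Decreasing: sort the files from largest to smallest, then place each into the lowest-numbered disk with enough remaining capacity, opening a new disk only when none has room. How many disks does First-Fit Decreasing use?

7

Sorted descending: 48, 46, 45, 39, 38, 37, 33, 19, 18, 16, 13, 12, 11, 6, 6, 5, 5, 5.
48 GB → disk 1 (remaining 16 GB)
46 GB → disk 2 (remaining 18 GB)
45 GB → disk 3 (remaining 19 GB)
39 GB → disk 4 (remaining 25 GB)
38 GB → disk 5 (remaining 26 GB)
37 GB → disk 6 (remaining 27 GB)
33 GB → disk 7 (remaining 31 GB)
19 GB → disk 3 (remaining 0 GB)
18 GB → disk 2 (remaining 0 GB)
16 GB → disk 1 (remaining 0 GB)
13 GB → disk 4 (remaining 12 GB)
12 GB → disk 4 (remaining 0 GB)
11 GB → disk 5 (remaining 15 GB)
6 GB → disk 5 (remaining 9 GB)
6 GB → disk 5 (remaining 3 GB)
5 GB → disk 6 (remaining 22 GB)
5 GB → disk 6 (remaining 17 GB)
5 GB → disk 6 (remaining 12 GB)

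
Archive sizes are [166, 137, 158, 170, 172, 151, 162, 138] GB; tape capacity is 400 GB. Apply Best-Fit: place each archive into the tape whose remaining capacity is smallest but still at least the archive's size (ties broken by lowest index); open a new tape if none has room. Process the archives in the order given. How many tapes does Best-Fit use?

tape 1: place 166 GB, 234 GB left
tape 1: place 137 GB, 97 GB left
tape 2: place 158 GB, 242 GB left
tape 2: place 170 GB, 72 GB left
tape 3: place 172 GB, 228 GB left
tape 3: place 151 GB, 77 GB left
tape 4: place 162 GB, 238 GB left
tape 4: place 138 GB, 100 GB left

4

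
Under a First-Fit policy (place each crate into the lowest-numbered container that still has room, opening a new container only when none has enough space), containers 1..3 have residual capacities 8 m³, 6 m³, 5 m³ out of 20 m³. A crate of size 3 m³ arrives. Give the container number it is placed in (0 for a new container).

1

Containers with room: container 1 (8 m³), container 2 (6 m³), container 3 (5 m³).
The first with room is container 1.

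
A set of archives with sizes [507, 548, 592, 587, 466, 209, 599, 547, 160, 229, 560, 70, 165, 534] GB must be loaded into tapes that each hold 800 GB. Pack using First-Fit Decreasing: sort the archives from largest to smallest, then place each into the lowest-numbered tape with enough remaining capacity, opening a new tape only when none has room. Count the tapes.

9

Sorted descending: 599, 592, 587, 560, 548, 547, 534, 507, 466, 229, 209, 165, 160, 70.
599 GB → tape 1 (remaining 201 GB)
592 GB → tape 2 (remaining 208 GB)
587 GB → tape 3 (remaining 213 GB)
560 GB → tape 4 (remaining 240 GB)
548 GB → tape 5 (remaining 252 GB)
547 GB → tape 6 (remaining 253 GB)
534 GB → tape 7 (remaining 266 GB)
507 GB → tape 8 (remaining 293 GB)
466 GB → tape 9 (remaining 334 GB)
229 GB → tape 4 (remaining 11 GB)
209 GB → tape 3 (remaining 4 GB)
165 GB → tape 1 (remaining 36 GB)
160 GB → tape 2 (remaining 48 GB)
70 GB → tape 5 (remaining 182 GB)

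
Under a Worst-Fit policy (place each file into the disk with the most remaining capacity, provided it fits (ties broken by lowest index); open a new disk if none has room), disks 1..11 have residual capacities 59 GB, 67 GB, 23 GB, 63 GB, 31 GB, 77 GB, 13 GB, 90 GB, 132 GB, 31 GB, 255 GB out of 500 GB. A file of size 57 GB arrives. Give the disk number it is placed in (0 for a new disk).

11

Disks with room: disk 1 (59 GB), disk 2 (67 GB), disk 4 (63 GB), disk 6 (77 GB), disk 8 (90 GB), disk 9 (132 GB), disk 11 (255 GB).
Most room is disk 11 with 255 GB free.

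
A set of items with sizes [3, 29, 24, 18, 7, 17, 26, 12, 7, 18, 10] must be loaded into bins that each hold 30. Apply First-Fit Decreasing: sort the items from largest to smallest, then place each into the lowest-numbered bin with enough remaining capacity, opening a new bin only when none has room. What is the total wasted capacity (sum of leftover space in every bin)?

39

Sorted descending: 29, 26, 24, 18, 18, 17, 12, 10, 7, 7, 3.
Put 29 in bin 1; 1 remain.
Put 26 in bin 2; 4 remain.
Put 24 in bin 3; 6 remain.
Put 18 in bin 4; 12 remain.
Put 18 in bin 5; 12 remain.
Put 17 in bin 6; 13 remain.
Put 12 in bin 4; 0 remain.
Put 10 in bin 5; 2 remain.
Put 7 in bin 6; 6 remain.
Put 7 in bin 7; 23 remain.
Put 3 in bin 2; 1 remain.
7 bins × 30 = 210; used 171; unused 39.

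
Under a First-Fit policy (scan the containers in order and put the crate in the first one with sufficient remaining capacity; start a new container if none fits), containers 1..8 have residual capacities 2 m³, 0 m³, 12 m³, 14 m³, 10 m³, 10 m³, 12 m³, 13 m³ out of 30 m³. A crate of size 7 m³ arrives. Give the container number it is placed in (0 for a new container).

Containers with room: container 3 (12 m³), container 4 (14 m³), container 5 (10 m³), container 6 (10 m³), container 7 (12 m³), container 8 (13 m³).
The first with room is container 3.

3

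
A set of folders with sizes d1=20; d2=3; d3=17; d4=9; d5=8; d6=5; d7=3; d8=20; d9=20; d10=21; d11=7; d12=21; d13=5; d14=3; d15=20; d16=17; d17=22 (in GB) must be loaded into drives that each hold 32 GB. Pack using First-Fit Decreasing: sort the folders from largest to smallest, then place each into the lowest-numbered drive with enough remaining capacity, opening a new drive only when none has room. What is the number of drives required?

Sorted descending: 22, 21, 21, 20, 20, 20, 20, 17, 17, 9, 8, 7, 5, 5, 3, 3, 3.
22 GB → drive 1 (remaining 10 GB)
21 GB → drive 2 (remaining 11 GB)
21 GB → drive 3 (remaining 11 GB)
20 GB → drive 4 (remaining 12 GB)
20 GB → drive 5 (remaining 12 GB)
20 GB → drive 6 (remaining 12 GB)
20 GB → drive 7 (remaining 12 GB)
17 GB → drive 8 (remaining 15 GB)
17 GB → drive 9 (remaining 15 GB)
9 GB → drive 1 (remaining 1 GB)
8 GB → drive 2 (remaining 3 GB)
7 GB → drive 3 (remaining 4 GB)
5 GB → drive 4 (remaining 7 GB)
5 GB → drive 4 (remaining 2 GB)
3 GB → drive 2 (remaining 0 GB)
3 GB → drive 3 (remaining 1 GB)
3 GB → drive 5 (remaining 9 GB)
Final drives: [22,9] [21,8,3] [21,7,3] [20,5,5] [20,3] [20] [20] [17] [17].

9 drives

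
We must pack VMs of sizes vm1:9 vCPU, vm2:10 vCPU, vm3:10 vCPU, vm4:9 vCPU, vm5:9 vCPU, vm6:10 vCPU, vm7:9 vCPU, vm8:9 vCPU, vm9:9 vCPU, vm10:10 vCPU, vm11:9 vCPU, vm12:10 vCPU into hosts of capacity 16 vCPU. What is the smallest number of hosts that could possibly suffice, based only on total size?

Total size = 9 + 10 + 10 + 9 + 9 + 10 + 9 + 9 + 9 + 10 + 9 + 10 = 113 vCPU.
⌈113 / 16⌉ = 8.

8 hosts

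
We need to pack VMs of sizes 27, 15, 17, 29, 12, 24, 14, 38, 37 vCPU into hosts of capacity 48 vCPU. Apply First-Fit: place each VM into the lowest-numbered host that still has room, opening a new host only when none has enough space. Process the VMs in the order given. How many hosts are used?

6

host 1: place 27 vCPU, 21 vCPU left
host 1: place 15 vCPU, 6 vCPU left
host 2: place 17 vCPU, 31 vCPU left
host 2: place 29 vCPU, 2 vCPU left
host 3: place 12 vCPU, 36 vCPU left
host 3: place 24 vCPU, 12 vCPU left
host 4: place 14 vCPU, 34 vCPU left
host 5: place 38 vCPU, 10 vCPU left
host 6: place 37 vCPU, 11 vCPU left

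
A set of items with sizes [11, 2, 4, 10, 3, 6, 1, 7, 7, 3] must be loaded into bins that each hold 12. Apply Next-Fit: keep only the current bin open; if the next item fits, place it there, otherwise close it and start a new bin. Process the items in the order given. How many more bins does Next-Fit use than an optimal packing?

1

Next-Fit: [11] [2,4] [10] [3,6,1] [7] [7,3] → 6 bins.
Total size 54; any packing needs at least ⌈54/12⌉ = 5 bins.
An optimal packing achieves that bound: [11,1] [10,2] [7,4] [7,3] [6,3] → 5 bins.
Excess: 6 − 5 = 1.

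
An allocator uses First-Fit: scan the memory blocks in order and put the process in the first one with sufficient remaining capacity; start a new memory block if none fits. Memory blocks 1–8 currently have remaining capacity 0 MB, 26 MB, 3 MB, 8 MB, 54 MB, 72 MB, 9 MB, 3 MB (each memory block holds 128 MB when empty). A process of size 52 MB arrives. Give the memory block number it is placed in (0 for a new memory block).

5

Memory blocks with room: memory block 5 (54 MB), memory block 6 (72 MB).
The first with room is memory block 5.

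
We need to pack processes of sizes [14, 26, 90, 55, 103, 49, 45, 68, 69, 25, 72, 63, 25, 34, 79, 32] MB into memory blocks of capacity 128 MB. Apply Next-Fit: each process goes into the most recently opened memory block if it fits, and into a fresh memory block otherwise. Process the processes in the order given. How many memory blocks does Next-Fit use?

14 MB → memory block 1 (remaining 114 MB)
26 MB → memory block 1 (remaining 88 MB)
90 MB → memory block 2 (remaining 38 MB)
55 MB → memory block 3 (remaining 73 MB)
103 MB → memory block 4 (remaining 25 MB)
49 MB → memory block 5 (remaining 79 MB)
45 MB → memory block 5 (remaining 34 MB)
68 MB → memory block 6 (remaining 60 MB)
69 MB → memory block 7 (remaining 59 MB)
25 MB → memory block 7 (remaining 34 MB)
72 MB → memory block 8 (remaining 56 MB)
63 MB → memory block 9 (remaining 65 MB)
25 MB → memory block 9 (remaining 40 MB)
34 MB → memory block 9 (remaining 6 MB)
79 MB → memory block 10 (remaining 49 MB)
32 MB → memory block 10 (remaining 17 MB)

10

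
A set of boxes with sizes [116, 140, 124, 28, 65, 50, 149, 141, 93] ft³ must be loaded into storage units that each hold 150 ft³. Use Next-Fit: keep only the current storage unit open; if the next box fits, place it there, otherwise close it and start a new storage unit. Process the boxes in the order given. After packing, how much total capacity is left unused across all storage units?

Put 116 ft³ in storage unit 1; 34 ft³ remain.
Put 140 ft³ in storage unit 2; 10 ft³ remain.
Put 124 ft³ in storage unit 3; 26 ft³ remain.
Put 28 ft³ in storage unit 4; 122 ft³ remain.
Put 65 ft³ in storage unit 4; 57 ft³ remain.
Put 50 ft³ in storage unit 4; 7 ft³ remain.
Put 149 ft³ in storage unit 5; 1 ft³ remain.
Put 141 ft³ in storage unit 6; 9 ft³ remain.
Put 93 ft³ in storage unit 7; 57 ft³ remain.
7 storage units × 150 ft³ = 1050 ft³; used 906 ft³; unused 144 ft³.

144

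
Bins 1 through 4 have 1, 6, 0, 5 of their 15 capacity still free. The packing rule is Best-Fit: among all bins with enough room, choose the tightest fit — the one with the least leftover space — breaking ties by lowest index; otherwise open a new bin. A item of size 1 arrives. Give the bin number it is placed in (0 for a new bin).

Bins with room: bin 1 (1), bin 2 (6), bin 4 (5).
Tightest fit is bin 1 with 1 free.

1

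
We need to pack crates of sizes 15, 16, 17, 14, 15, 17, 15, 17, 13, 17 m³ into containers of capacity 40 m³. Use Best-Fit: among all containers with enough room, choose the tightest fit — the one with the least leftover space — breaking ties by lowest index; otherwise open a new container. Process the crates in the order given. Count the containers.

5 containers

Put 15 m³ in container 1; 25 m³ remain.
Put 16 m³ in container 1; 9 m³ remain.
Put 17 m³ in container 2; 23 m³ remain.
Put 14 m³ in container 2; 9 m³ remain.
Put 15 m³ in container 3; 25 m³ remain.
Put 17 m³ in container 3; 8 m³ remain.
Put 15 m³ in container 4; 25 m³ remain.
Put 17 m³ in container 4; 8 m³ remain.
Put 13 m³ in container 5; 27 m³ remain.
Put 17 m³ in container 5; 10 m³ remain.
Final containers: [15,16] [17,14] [15,17] [15,17] [13,17].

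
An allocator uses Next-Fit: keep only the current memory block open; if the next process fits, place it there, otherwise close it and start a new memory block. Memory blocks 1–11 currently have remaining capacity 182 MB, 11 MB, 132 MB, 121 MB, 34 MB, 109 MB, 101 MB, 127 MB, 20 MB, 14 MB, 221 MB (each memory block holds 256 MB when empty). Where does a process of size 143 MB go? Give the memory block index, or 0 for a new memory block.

Next-Fit only looks at memory block 11, which has 221 MB free.
143 MB fits there.

11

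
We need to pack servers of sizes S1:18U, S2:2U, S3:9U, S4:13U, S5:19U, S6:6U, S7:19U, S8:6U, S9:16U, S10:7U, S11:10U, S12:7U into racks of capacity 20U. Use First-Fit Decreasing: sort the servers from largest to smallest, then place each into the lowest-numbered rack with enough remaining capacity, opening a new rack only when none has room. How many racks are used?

7 racks

Sorted descending: 19, 19, 18, 16, 13, 10, 9, 7, 7, 6, 6, 2.
Put 19U in rack 1; 1U remain.
Put 19U in rack 2; 1U remain.
Put 18U in rack 3; 2U remain.
Put 16U in rack 4; 4U remain.
Put 13U in rack 5; 7U remain.
Put 10U in rack 6; 10U remain.
Put 9U in rack 6; 1U remain.
Put 7U in rack 5; 0U remain.
Put 7U in rack 7; 13U remain.
Put 6U in rack 7; 7U remain.
Put 6U in rack 7; 1U remain.
Put 2U in rack 3; 0U remain.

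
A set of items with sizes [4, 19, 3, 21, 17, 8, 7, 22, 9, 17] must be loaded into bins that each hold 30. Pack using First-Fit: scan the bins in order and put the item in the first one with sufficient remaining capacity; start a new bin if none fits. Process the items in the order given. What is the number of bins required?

4 → bin 1 (remaining 26)
19 → bin 1 (remaining 7)
3 → bin 1 (remaining 4)
21 → bin 2 (remaining 9)
17 → bin 3 (remaining 13)
8 → bin 2 (remaining 1)
7 → bin 3 (remaining 6)
22 → bin 4 (remaining 8)
9 → bin 5 (remaining 21)
17 → bin 5 (remaining 4)
Final bins: [4,19,3] [21,8] [17,7] [22] [9,17].

5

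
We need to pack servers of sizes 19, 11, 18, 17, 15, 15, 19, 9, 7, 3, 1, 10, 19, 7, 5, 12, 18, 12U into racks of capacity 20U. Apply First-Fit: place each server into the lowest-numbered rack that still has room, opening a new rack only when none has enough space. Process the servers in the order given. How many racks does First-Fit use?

12 racks

Put 19U in rack 1; 1U remain.
Put 11U in rack 2; 9U remain.
Put 18U in rack 3; 2U remain.
Put 17U in rack 4; 3U remain.
Put 15U in rack 5; 5U remain.
Put 15U in rack 6; 5U remain.
Put 19U in rack 7; 1U remain.
Put 9U in rack 2; 0U remain.
Put 7U in rack 8; 13U remain.
Put 3U in rack 4; 0U remain.
Put 1U in rack 1; 0U remain.
Put 10U in rack 8; 3U remain.
Put 19U in rack 9; 1U remain.
Put 7U in rack 10; 13U remain.
Put 5U in rack 5; 0U remain.
Put 12U in rack 10; 1U remain.
Put 18U in rack 11; 2U remain.
Put 12U in rack 12; 8U remain.
Final racks: [19,1] [11,9] [18] [17,3] [15,5] [15] [19] [7,10] [19] [7,12] [18] [12].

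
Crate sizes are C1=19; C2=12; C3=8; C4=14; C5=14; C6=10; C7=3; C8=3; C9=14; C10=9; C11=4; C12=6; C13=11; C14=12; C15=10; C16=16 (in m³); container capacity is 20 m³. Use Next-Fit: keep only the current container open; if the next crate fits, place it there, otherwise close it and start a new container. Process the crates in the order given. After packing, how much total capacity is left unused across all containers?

container 1: place C1 (19 m³), 1 m³ left
container 2: place C2 (12 m³), 8 m³ left
container 2: place C3 (8 m³), 0 m³ left
container 3: place C4 (14 m³), 6 m³ left
container 4: place C5 (14 m³), 6 m³ left
container 5: place C6 (10 m³), 10 m³ left
container 5: place C7 (3 m³), 7 m³ left
container 5: place C8 (3 m³), 4 m³ left
container 6: place C9 (14 m³), 6 m³ left
container 7: place C10 (9 m³), 11 m³ left
container 7: place C11 (4 m³), 7 m³ left
container 7: place C12 (6 m³), 1 m³ left
container 8: place C13 (11 m³), 9 m³ left
container 9: place C14 (12 m³), 8 m³ left
container 10: place C15 (10 m³), 10 m³ left
container 11: place C16 (16 m³), 4 m³ left
11 containers × 20 m³ = 220 m³; used 165 m³; unused 55 m³.

55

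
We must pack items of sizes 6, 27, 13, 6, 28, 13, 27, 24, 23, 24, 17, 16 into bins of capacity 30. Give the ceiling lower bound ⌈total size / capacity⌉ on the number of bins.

Total size = 6 + 27 + 13 + 6 + 28 + 13 + 27 + 24 + 23 + 24 + 17 + 16 = 224.
⌈224 / 30⌉ = 8.

8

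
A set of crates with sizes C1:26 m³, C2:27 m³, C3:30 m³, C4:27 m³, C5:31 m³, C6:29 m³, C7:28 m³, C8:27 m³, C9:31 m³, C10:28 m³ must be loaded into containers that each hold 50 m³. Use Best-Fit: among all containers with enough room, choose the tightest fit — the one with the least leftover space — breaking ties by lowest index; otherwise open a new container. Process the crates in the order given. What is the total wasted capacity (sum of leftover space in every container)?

Put C1 (26 m³) in container 1; 24 m³ remain.
Put C2 (27 m³) in container 2; 23 m³ remain.
Put C3 (30 m³) in container 3; 20 m³ remain.
Put C4 (27 m³) in container 4; 23 m³ remain.
Put C5 (31 m³) in container 5; 19 m³ remain.
Put C6 (29 m³) in container 6; 21 m³ remain.
Put C7 (28 m³) in container 7; 22 m³ remain.
Put C8 (27 m³) in container 8; 23 m³ remain.
Put C9 (31 m³) in container 9; 19 m³ remain.
Put C10 (28 m³) in container 10; 22 m³ remain.
10 containers × 50 m³ = 500 m³; used 284 m³; unused 216 m³.

216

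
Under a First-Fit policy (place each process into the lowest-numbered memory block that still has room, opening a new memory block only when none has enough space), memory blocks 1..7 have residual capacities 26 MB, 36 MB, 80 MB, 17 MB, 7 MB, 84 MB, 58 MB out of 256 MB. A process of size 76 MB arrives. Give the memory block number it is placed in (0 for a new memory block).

Memory blocks with room: memory block 3 (80 MB), memory block 6 (84 MB).
The first with room is memory block 3.

3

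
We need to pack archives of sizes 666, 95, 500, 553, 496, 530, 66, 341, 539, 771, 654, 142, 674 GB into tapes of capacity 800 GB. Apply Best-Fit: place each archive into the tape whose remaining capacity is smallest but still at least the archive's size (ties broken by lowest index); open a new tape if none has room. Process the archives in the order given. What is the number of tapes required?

10

tape 1: place 666 GB, 134 GB left
tape 1: place 95 GB, 39 GB left
tape 2: place 500 GB, 300 GB left
tape 3: place 553 GB, 247 GB left
tape 4: place 496 GB, 304 GB left
tape 5: place 530 GB, 270 GB left
tape 3: place 66 GB, 181 GB left
tape 6: place 341 GB, 459 GB left
tape 7: place 539 GB, 261 GB left
tape 8: place 771 GB, 29 GB left
tape 9: place 654 GB, 146 GB left
tape 9: place 142 GB, 4 GB left
tape 10: place 674 GB, 126 GB left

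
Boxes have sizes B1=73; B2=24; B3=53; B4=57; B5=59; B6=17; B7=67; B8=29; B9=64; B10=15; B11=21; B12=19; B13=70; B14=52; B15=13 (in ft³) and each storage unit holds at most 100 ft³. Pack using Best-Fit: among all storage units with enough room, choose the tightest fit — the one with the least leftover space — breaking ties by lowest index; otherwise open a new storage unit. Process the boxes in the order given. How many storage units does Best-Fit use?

B1 (73 ft³) → storage unit 1 (remaining 27 ft³)
B2 (24 ft³) → storage unit 1 (remaining 3 ft³)
B3 (53 ft³) → storage unit 2 (remaining 47 ft³)
B4 (57 ft³) → storage unit 3 (remaining 43 ft³)
B5 (59 ft³) → storage unit 4 (remaining 41 ft³)
B6 (17 ft³) → storage unit 4 (remaining 24 ft³)
B7 (67 ft³) → storage unit 5 (remaining 33 ft³)
B8 (29 ft³) → storage unit 5 (remaining 4 ft³)
B9 (64 ft³) → storage unit 6 (remaining 36 ft³)
B10 (15 ft³) → storage unit 4 (remaining 9 ft³)
B11 (21 ft³) → storage unit 6 (remaining 15 ft³)
B12 (19 ft³) → storage unit 3 (remaining 24 ft³)
B13 (70 ft³) → storage unit 7 (remaining 30 ft³)
B14 (52 ft³) → storage unit 8 (remaining 48 ft³)
B15 (13 ft³) → storage unit 6 (remaining 2 ft³)

8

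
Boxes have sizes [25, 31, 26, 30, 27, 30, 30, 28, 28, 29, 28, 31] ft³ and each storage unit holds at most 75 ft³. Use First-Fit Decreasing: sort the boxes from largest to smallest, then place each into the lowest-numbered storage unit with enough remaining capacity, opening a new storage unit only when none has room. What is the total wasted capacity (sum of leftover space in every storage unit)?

107

Sorted descending: 31, 31, 30, 30, 30, 29, 28, 28, 28, 27, 26, 25.
31 ft³ → storage unit 1 (remaining 44 ft³)
31 ft³ → storage unit 1 (remaining 13 ft³)
30 ft³ → storage unit 2 (remaining 45 ft³)
30 ft³ → storage unit 2 (remaining 15 ft³)
30 ft³ → storage unit 3 (remaining 45 ft³)
29 ft³ → storage unit 3 (remaining 16 ft³)
28 ft³ → storage unit 4 (remaining 47 ft³)
28 ft³ → storage unit 4 (remaining 19 ft³)
28 ft³ → storage unit 5 (remaining 47 ft³)
27 ft³ → storage unit 5 (remaining 20 ft³)
26 ft³ → storage unit 6 (remaining 49 ft³)
25 ft³ → storage unit 6 (remaining 24 ft³)
6 storage units × 75 ft³ = 450 ft³; used 343 ft³; unused 107 ft³.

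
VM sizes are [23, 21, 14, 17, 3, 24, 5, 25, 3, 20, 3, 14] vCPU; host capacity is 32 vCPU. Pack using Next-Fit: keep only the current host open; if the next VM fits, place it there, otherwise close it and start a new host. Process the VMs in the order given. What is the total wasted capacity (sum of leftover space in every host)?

23 vCPU → host 1 (remaining 9 vCPU)
21 vCPU → host 2 (remaining 11 vCPU)
14 vCPU → host 3 (remaining 18 vCPU)
17 vCPU → host 3 (remaining 1 vCPU)
3 vCPU → host 4 (remaining 29 vCPU)
24 vCPU → host 4 (remaining 5 vCPU)
5 vCPU → host 4 (remaining 0 vCPU)
25 vCPU → host 5 (remaining 7 vCPU)
3 vCPU → host 5 (remaining 4 vCPU)
20 vCPU → host 6 (remaining 12 vCPU)
3 vCPU → host 6 (remaining 9 vCPU)
14 vCPU → host 7 (remaining 18 vCPU)
7 hosts × 32 vCPU = 224 vCPU; used 172 vCPU; unused 52 vCPU.

52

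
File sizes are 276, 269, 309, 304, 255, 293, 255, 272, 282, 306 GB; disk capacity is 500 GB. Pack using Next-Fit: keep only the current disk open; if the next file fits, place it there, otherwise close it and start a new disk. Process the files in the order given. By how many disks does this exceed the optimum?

0

Next-Fit: [276] [269] [309] [304] [255] [293] [255] [272] [282] [306] → 10 disks.
10 files exceed 250 GB (half the capacity), and no two of those can share a disk, so at least 10 disks are needed.
So 10 is already optimal.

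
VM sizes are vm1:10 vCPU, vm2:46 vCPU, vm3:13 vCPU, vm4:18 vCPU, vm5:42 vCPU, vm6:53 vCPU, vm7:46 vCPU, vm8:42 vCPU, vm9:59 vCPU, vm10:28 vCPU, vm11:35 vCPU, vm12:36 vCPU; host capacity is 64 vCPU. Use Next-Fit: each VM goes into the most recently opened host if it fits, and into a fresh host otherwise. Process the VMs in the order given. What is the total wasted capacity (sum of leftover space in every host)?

vm1 (10 vCPU) → host 1 (remaining 54 vCPU)
vm2 (46 vCPU) → host 1 (remaining 8 vCPU)
vm3 (13 vCPU) → host 2 (remaining 51 vCPU)
vm4 (18 vCPU) → host 2 (remaining 33 vCPU)
vm5 (42 vCPU) → host 3 (remaining 22 vCPU)
vm6 (53 vCPU) → host 4 (remaining 11 vCPU)
vm7 (46 vCPU) → host 5 (remaining 18 vCPU)
vm8 (42 vCPU) → host 6 (remaining 22 vCPU)
vm9 (59 vCPU) → host 7 (remaining 5 vCPU)
vm10 (28 vCPU) → host 8 (remaining 36 vCPU)
vm11 (35 vCPU) → host 8 (remaining 1 vCPU)
vm12 (36 vCPU) → host 9 (remaining 28 vCPU)
9 hosts × 64 vCPU = 576 vCPU; used 428 vCPU; unused 148 vCPU.

148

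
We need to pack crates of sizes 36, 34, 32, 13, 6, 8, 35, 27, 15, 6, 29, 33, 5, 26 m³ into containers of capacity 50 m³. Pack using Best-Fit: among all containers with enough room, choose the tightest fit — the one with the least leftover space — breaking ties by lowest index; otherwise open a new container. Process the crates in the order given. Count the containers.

8

Put 36 m³ in container 1; 14 m³ remain.
Put 34 m³ in container 2; 16 m³ remain.
Put 32 m³ in container 3; 18 m³ remain.
Put 13 m³ in container 1; 1 m³ remain.
Put 6 m³ in container 2; 10 m³ remain.
Put 8 m³ in container 2; 2 m³ remain.
Put 35 m³ in container 4; 15 m³ remain.
Put 27 m³ in container 5; 23 m³ remain.
Put 15 m³ in container 4; 0 m³ remain.
Put 6 m³ in container 3; 12 m³ remain.
Put 29 m³ in container 6; 21 m³ remain.
Put 33 m³ in container 7; 17 m³ remain.
Put 5 m³ in container 3; 7 m³ remain.
Put 26 m³ in container 8; 24 m³ remain.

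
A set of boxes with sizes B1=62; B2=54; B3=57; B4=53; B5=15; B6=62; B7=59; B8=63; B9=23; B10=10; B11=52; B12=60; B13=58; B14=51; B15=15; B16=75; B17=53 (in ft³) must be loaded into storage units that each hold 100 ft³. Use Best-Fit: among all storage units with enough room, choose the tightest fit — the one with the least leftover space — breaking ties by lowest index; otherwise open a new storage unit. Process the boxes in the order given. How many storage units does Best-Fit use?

storage unit 1: place B1 (62 ft³), 38 ft³ left
storage unit 2: place B2 (54 ft³), 46 ft³ left
storage unit 3: place B3 (57 ft³), 43 ft³ left
storage unit 4: place B4 (53 ft³), 47 ft³ left
storage unit 1: place B5 (15 ft³), 23 ft³ left
storage unit 5: place B6 (62 ft³), 38 ft³ left
storage unit 6: place B7 (59 ft³), 41 ft³ left
storage unit 7: place B8 (63 ft³), 37 ft³ left
storage unit 1: place B9 (23 ft³), 0 ft³ left
storage unit 7: place B10 (10 ft³), 27 ft³ left
storage unit 8: place B11 (52 ft³), 48 ft³ left
storage unit 9: place B12 (60 ft³), 40 ft³ left
storage unit 10: place B13 (58 ft³), 42 ft³ left
storage unit 11: place B14 (51 ft³), 49 ft³ left
storage unit 7: place B15 (15 ft³), 12 ft³ left
storage unit 12: place B16 (75 ft³), 25 ft³ left
storage unit 13: place B17 (53 ft³), 47 ft³ left

13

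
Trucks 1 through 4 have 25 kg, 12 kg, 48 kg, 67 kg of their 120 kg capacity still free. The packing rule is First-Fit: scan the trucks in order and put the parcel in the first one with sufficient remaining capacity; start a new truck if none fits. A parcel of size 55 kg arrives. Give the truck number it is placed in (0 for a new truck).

Trucks with room: truck 4 (67 kg).
The first with room is truck 4.

4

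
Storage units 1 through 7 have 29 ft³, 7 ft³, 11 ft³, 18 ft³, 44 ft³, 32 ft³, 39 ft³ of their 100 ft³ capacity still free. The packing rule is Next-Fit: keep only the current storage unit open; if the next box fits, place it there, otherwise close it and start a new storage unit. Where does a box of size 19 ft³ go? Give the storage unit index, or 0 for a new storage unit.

Next-Fit only looks at storage unit 7, which has 39 ft³ free.
19 ft³ fits there.

7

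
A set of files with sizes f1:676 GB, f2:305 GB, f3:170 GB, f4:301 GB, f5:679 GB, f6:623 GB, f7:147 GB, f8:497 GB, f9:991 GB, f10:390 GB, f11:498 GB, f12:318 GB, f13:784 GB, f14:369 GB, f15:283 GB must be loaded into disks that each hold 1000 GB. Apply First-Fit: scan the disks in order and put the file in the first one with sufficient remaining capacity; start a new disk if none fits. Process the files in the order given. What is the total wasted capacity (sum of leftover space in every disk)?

969

Put f1 (676 GB) in disk 1; 324 GB remain.
Put f2 (305 GB) in disk 1; 19 GB remain.
Put f3 (170 GB) in disk 2; 830 GB remain.
Put f4 (301 GB) in disk 2; 529 GB remain.
Put f5 (679 GB) in disk 3; 321 GB remain.
Put f6 (623 GB) in disk 4; 377 GB remain.
Put f7 (147 GB) in disk 2; 382 GB remain.
Put f8 (497 GB) in disk 5; 503 GB remain.
Put f9 (991 GB) in disk 6; 9 GB remain.
Put f10 (390 GB) in disk 5; 113 GB remain.
Put f11 (498 GB) in disk 7; 502 GB remain.
Put f12 (318 GB) in disk 2; 64 GB remain.
Put f13 (784 GB) in disk 8; 216 GB remain.
Put f14 (369 GB) in disk 4; 8 GB remain.
Put f15 (283 GB) in disk 3; 38 GB remain.
8 disks × 1000 GB = 8000 GB; used 7031 GB; unused 969 GB.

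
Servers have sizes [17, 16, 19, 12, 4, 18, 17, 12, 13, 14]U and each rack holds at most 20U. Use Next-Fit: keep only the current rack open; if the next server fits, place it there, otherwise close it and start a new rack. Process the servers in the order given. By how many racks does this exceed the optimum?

Next-Fit: [17] [16] [19] [12,4] [18] [17] [12] [13] [14] → 9 racks.
9 servers exceed 10U (half the capacity), and no two of those can share a rack, so at least 9 racks are needed.
So 9 is already optimal.

0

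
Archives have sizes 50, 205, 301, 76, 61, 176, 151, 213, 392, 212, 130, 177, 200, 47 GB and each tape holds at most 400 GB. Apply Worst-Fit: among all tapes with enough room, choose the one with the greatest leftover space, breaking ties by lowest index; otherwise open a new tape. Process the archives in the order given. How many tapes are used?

7 tapes

tape 1: place 50 GB, 350 GB left
tape 1: place 205 GB, 145 GB left
tape 2: place 301 GB, 99 GB left
tape 1: place 76 GB, 69 GB left
tape 2: place 61 GB, 38 GB left
tape 3: place 176 GB, 224 GB left
tape 3: place 151 GB, 73 GB left
tape 4: place 213 GB, 187 GB left
tape 5: place 392 GB, 8 GB left
tape 6: place 212 GB, 188 GB left
tape 6: place 130 GB, 58 GB left
tape 4: place 177 GB, 10 GB left
tape 7: place 200 GB, 200 GB left
tape 7: place 47 GB, 153 GB left
Final tapes: [50,205,76] [301,61] [176,151] [213,177] [392] [212,130] [200,47].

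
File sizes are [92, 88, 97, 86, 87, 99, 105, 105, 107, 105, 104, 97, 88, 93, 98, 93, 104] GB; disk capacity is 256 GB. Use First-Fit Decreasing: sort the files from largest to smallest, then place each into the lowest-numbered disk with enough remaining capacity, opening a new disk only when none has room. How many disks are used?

9

Sorted descending: 107, 105, 105, 105, 104, 104, 99, 98, 97, 97, 93, 93, 92, 88, 88, 87, 86.
Put 107 GB in disk 1; 149 GB remain.
Put 105 GB in disk 1; 44 GB remain.
Put 105 GB in disk 2; 151 GB remain.
Put 105 GB in disk 2; 46 GB remain.
Put 104 GB in disk 3; 152 GB remain.
Put 104 GB in disk 3; 48 GB remain.
Put 99 GB in disk 4; 157 GB remain.
Put 98 GB in disk 4; 59 GB remain.
Put 97 GB in disk 5; 159 GB remain.
Put 97 GB in disk 5; 62 GB remain.
Put 93 GB in disk 6; 163 GB remain.
Put 93 GB in disk 6; 70 GB remain.
Put 92 GB in disk 7; 164 GB remain.
Put 88 GB in disk 7; 76 GB remain.
Put 88 GB in disk 8; 168 GB remain.
Put 87 GB in disk 8; 81 GB remain.
Put 86 GB in disk 9; 170 GB remain.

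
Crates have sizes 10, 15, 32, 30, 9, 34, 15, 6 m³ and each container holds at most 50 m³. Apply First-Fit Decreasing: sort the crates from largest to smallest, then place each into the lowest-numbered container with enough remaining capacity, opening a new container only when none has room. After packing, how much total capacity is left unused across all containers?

Sorted descending: 34, 32, 30, 15, 15, 10, 9, 6.
Put 34 m³ in container 1; 16 m³ remain.
Put 32 m³ in container 2; 18 m³ remain.
Put 30 m³ in container 3; 20 m³ remain.
Put 15 m³ in container 1; 1 m³ remain.
Put 15 m³ in container 2; 3 m³ remain.
Put 10 m³ in container 3; 10 m³ remain.
Put 9 m³ in container 3; 1 m³ remain.
Put 6 m³ in container 4; 44 m³ remain.
4 containers × 50 m³ = 200 m³; used 151 m³; unused 49 m³.

49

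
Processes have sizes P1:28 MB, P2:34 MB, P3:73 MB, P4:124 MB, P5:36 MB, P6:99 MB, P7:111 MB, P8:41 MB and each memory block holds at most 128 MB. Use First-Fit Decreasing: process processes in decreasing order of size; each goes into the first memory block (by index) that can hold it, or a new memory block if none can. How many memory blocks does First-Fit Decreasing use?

5

Sorted descending: 124, 111, 99, 73, 41, 36, 34, 28.
124 MB → memory block 1 (remaining 4 MB)
111 MB → memory block 2 (remaining 17 MB)
99 MB → memory block 3 (remaining 29 MB)
73 MB → memory block 4 (remaining 55 MB)
41 MB → memory block 4 (remaining 14 MB)
36 MB → memory block 5 (remaining 92 MB)
34 MB → memory block 5 (remaining 58 MB)
28 MB → memory block 3 (remaining 1 MB)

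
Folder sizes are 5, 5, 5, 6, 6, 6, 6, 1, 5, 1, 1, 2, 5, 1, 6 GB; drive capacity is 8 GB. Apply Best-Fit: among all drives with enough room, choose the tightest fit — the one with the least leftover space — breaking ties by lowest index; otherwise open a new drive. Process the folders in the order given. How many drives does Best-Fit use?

5 GB → drive 1 (remaining 3 GB)
5 GB → drive 2 (remaining 3 GB)
5 GB → drive 3 (remaining 3 GB)
6 GB → drive 4 (remaining 2 GB)
6 GB → drive 5 (remaining 2 GB)
6 GB → drive 6 (remaining 2 GB)
6 GB → drive 7 (remaining 2 GB)
1 GB → drive 4 (remaining 1 GB)
5 GB → drive 8 (remaining 3 GB)
1 GB → drive 4 (remaining 0 GB)
1 GB → drive 5 (remaining 1 GB)
2 GB → drive 6 (remaining 0 GB)
5 GB → drive 9 (remaining 3 GB)
1 GB → drive 5 (remaining 0 GB)
6 GB → drive 10 (remaining 2 GB)
Final drives: [5] [5] [5] [6,1,1] [6,1,1] [6,2] [6] [5] [5] [6].

10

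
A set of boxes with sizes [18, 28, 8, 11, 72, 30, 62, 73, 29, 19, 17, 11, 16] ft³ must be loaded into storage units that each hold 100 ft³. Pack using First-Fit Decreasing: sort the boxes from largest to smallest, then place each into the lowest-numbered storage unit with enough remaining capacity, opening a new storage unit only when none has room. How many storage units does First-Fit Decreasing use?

5

Sorted descending: 73, 72, 62, 30, 29, 28, 19, 18, 17, 16, 11, 11, 8.
Put 73 ft³ in storage unit 1; 27 ft³ remain.
Put 72 ft³ in storage unit 2; 28 ft³ remain.
Put 62 ft³ in storage unit 3; 38 ft³ remain.
Put 30 ft³ in storage unit 3; 8 ft³ remain.
Put 29 ft³ in storage unit 4; 71 ft³ remain.
Put 28 ft³ in storage unit 2; 0 ft³ remain.
Put 19 ft³ in storage unit 1; 8 ft³ remain.
Put 18 ft³ in storage unit 4; 53 ft³ remain.
Put 17 ft³ in storage unit 4; 36 ft³ remain.
Put 16 ft³ in storage unit 4; 20 ft³ remain.
Put 11 ft³ in storage unit 4; 9 ft³ remain.
Put 11 ft³ in storage unit 5; 89 ft³ remain.
Put 8 ft³ in storage unit 1; 0 ft³ remain.
Final storage units: [73,19,8] [72,28] [62,30] [29,18,17,16,11] [11].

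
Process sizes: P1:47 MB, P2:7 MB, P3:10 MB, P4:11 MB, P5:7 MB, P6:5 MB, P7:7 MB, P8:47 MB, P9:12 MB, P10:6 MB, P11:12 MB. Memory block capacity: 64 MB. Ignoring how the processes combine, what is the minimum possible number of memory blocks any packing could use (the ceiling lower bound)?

Total size = 47 + 7 + 10 + 11 + 7 + 5 + 7 + 47 + 12 + 6 + 12 = 171 MB.
⌈171 / 64⌉ = 3.

3 memory blocks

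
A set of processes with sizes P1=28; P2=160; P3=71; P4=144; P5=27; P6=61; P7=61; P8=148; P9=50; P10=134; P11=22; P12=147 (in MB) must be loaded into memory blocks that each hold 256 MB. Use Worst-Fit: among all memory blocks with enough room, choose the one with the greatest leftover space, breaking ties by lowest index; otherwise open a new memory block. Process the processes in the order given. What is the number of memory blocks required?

6 memory blocks

memory block 1: place P1 (28 MB), 228 MB left
memory block 1: place P2 (160 MB), 68 MB left
memory block 2: place P3 (71 MB), 185 MB left
memory block 2: place P4 (144 MB), 41 MB left
memory block 1: place P5 (27 MB), 41 MB left
memory block 3: place P6 (61 MB), 195 MB left
memory block 3: place P7 (61 MB), 134 MB left
memory block 4: place P8 (148 MB), 108 MB left
memory block 3: place P9 (50 MB), 84 MB left
memory block 5: place P10 (134 MB), 122 MB left
memory block 5: place P11 (22 MB), 100 MB left
memory block 6: place P12 (147 MB), 109 MB left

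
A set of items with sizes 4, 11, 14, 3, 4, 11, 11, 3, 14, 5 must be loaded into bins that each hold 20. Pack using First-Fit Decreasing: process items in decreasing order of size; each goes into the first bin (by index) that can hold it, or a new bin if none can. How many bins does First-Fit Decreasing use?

5 bins

Sorted descending: 14, 14, 11, 11, 11, 5, 4, 4, 3, 3.
14 → bin 1 (remaining 6)
14 → bin 2 (remaining 6)
11 → bin 3 (remaining 9)
11 → bin 4 (remaining 9)
11 → bin 5 (remaining 9)
5 → bin 1 (remaining 1)
4 → bin 2 (remaining 2)
4 → bin 3 (remaining 5)
3 → bin 3 (remaining 2)
3 → bin 4 (remaining 6)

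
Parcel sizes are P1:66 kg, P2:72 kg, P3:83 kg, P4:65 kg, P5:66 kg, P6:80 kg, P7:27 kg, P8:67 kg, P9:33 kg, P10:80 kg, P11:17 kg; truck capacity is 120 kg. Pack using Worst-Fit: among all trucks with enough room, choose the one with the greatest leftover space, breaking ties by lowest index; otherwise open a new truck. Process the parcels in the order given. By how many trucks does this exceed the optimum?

Worst-Fit: [66,33] [72] [83] [65,27] [66,17] [80] [67] [80] → 8 trucks.
8 parcels exceed 60 kg (half the capacity), and no two of those can share a truck, so at least 8 trucks are needed.
So 8 is already optimal.

0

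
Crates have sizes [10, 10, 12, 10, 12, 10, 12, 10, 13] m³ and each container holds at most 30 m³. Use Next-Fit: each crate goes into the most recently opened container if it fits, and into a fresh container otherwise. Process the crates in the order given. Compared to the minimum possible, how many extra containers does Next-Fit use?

Next-Fit: [10,10] [12,10] [12,10] [12,10] [13] → 5 containers.
Total size 99 m³; any packing needs at least ⌈99/30⌉ = 4 containers.
An optimal packing achieves that bound: [13,12] [12,12] [10,10,10] [10,10] → 4 containers.
Excess: 5 − 4 = 1.

1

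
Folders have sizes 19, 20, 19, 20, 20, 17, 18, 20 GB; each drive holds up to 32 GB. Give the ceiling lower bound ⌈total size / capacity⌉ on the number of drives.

Total size = 19 + 20 + 19 + 20 + 20 + 17 + 18 + 20 = 153 GB.
⌈153 / 32⌉ = 5.

5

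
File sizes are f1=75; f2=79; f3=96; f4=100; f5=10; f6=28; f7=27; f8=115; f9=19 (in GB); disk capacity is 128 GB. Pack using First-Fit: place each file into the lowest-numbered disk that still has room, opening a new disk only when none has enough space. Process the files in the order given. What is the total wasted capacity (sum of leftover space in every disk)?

f1 (75 GB) → disk 1 (remaining 53 GB)
f2 (79 GB) → disk 2 (remaining 49 GB)
f3 (96 GB) → disk 3 (remaining 32 GB)
f4 (100 GB) → disk 4 (remaining 28 GB)
f5 (10 GB) → disk 1 (remaining 43 GB)
f6 (28 GB) → disk 1 (remaining 15 GB)
f7 (27 GB) → disk 2 (remaining 22 GB)
f8 (115 GB) → disk 5 (remaining 13 GB)
f9 (19 GB) → disk 2 (remaining 3 GB)
5 disks × 128 GB = 640 GB; used 549 GB; unused 91 GB.

91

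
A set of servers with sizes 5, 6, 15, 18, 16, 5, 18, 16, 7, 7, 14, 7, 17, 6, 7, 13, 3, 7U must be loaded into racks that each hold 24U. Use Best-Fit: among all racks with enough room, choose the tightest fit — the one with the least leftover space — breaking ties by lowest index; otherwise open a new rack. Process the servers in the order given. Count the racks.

rack 1: place 5U, 19U left
rack 1: place 6U, 13U left
rack 2: place 15U, 9U left
rack 3: place 18U, 6U left
rack 4: place 16U, 8U left
rack 3: place 5U, 1U left
rack 5: place 18U, 6U left
rack 6: place 16U, 8U left
rack 4: place 7U, 1U left
rack 6: place 7U, 1U left
rack 7: place 14U, 10U left
rack 2: place 7U, 2U left
rack 8: place 17U, 7U left
rack 5: place 6U, 0U left
rack 8: place 7U, 0U left
rack 1: place 13U, 0U left
rack 7: place 3U, 7U left
rack 7: place 7U, 0U left
Final racks: [5,6,13] [15,7] [18,5] [16,7] [18,6] [16,7] [14,3,7] [17,7].

8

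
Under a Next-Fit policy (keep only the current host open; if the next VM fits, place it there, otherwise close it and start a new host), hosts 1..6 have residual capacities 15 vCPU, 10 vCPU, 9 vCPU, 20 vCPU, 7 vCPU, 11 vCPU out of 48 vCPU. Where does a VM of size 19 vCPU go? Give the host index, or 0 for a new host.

Next-Fit only looks at host 6, which has 11 vCPU free.
19 vCPU does not fit, so a new host is opened.

0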